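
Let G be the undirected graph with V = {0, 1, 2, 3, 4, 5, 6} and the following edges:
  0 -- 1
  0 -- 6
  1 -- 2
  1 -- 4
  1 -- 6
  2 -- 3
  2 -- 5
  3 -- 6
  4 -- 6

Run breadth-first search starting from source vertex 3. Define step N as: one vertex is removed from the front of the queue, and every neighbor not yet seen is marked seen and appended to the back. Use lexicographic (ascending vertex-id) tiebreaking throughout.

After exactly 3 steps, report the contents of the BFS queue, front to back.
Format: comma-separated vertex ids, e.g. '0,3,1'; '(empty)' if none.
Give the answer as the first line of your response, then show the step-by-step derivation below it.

1,5,0,4

step 1: dequeue 3; queue=[2,6]; order=3
step 2: dequeue 2; queue=[6,1,5]; order=3,2
step 3: dequeue 6; queue=[1,5,0,4]; order=3,2,6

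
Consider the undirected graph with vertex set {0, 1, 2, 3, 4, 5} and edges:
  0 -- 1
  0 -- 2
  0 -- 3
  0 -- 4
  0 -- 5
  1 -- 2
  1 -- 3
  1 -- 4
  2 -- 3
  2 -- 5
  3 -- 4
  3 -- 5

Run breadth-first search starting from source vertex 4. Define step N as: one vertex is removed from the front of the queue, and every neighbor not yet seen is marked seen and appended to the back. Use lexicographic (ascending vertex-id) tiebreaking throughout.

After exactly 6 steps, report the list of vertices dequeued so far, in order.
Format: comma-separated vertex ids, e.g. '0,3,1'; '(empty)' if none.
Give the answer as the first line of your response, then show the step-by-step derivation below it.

4,0,1,3,2,5

step 1: dequeue 4; queue=[0,1,3]; order=4
step 2: dequeue 0; queue=[1,3,2,5]; order=4,0
step 3: dequeue 1; queue=[3,2,5]; order=4,0,1
step 4: dequeue 3; queue=[2,5]; order=4,0,1,3
step 5: dequeue 2; queue=[5]; order=4,0,1,3,2
step 6: dequeue 5; queue=[(empty)]; order=4,0,1,3,2,5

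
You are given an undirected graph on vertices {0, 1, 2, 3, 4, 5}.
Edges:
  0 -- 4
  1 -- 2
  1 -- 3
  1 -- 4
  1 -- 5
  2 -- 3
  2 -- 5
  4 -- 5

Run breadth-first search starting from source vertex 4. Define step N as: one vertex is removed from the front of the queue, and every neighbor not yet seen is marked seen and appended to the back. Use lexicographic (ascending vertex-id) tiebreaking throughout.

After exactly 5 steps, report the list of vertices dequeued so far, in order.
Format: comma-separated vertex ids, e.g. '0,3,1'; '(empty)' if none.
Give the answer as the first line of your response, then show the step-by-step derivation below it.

4,0,1,5,2

step 1: dequeue 4; queue=[0,1,5]; order=4
step 2: dequeue 0; queue=[1,5]; order=4,0
step 3: dequeue 1; queue=[5,2,3]; order=4,0,1
step 4: dequeue 5; queue=[2,3]; order=4,0,1,5
step 5: dequeue 2; queue=[3]; order=4,0,1,5,2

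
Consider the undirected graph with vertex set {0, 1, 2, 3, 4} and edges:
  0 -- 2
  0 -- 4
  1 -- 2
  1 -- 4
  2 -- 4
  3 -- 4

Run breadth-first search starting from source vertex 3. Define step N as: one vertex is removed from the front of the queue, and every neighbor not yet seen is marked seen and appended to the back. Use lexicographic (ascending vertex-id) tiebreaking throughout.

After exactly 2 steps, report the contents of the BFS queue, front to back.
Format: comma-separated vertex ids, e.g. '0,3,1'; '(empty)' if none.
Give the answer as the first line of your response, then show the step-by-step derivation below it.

0,1,2

step 1: dequeue 3; queue=[4]; order=3
step 2: dequeue 4; queue=[0,1,2]; order=3,4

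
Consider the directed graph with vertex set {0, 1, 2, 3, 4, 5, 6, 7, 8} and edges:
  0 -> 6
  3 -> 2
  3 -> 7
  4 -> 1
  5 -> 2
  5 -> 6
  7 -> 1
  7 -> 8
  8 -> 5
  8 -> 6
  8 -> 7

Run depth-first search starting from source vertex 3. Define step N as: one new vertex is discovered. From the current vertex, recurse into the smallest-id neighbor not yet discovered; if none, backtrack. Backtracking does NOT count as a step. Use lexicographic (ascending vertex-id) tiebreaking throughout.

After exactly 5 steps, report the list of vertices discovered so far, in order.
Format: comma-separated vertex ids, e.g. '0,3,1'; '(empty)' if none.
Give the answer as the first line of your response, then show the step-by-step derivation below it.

3,2,7,1,8

step 1: discover 3; path=3; order=3
step 2: discover 2; path=3>2; order=3,2
step 3: discover 7; path=3>7; order=3,2,7
step 4: discover 1; path=3>7>1; order=3,2,7,1
step 5: discover 8; path=3>7>8; order=3,2,7,1,8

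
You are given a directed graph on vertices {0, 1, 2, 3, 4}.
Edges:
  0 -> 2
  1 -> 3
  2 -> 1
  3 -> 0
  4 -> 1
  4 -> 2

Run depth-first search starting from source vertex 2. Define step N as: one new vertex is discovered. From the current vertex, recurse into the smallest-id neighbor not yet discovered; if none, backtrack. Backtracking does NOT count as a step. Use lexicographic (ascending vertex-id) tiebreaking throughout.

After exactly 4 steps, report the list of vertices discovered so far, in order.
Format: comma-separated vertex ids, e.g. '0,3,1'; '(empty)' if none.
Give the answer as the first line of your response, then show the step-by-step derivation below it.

2,1,3,0

step 1: discover 2; path=2; order=2
step 2: discover 1; path=2>1; order=2,1
step 3: discover 3; path=2>1>3; order=2,1,3
step 4: discover 0; path=2>1>3>0; order=2,1,3,0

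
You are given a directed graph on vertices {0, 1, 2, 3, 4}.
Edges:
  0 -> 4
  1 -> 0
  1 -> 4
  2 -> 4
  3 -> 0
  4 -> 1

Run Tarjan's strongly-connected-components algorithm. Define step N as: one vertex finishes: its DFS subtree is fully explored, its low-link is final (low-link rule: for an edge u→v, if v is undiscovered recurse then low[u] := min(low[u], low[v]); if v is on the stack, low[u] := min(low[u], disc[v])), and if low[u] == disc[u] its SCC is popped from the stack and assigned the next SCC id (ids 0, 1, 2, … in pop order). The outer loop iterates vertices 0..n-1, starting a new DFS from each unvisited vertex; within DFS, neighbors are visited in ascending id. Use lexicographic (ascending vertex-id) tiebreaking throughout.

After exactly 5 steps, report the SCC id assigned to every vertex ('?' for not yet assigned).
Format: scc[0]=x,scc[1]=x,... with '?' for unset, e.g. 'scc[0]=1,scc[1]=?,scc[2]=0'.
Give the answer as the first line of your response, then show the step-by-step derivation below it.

scc[0]=0,scc[1]=0,scc[2]=1,scc[3]=2,scc[4]=0

step 1: low=(low[0]=0,low[1]=0,low[2]=?,low[3]=?,low[4]=1); scc=(scc[0]=?,scc[1]=?,scc[2]=?,scc[3]=?,scc[4]=?)
step 2: low=(low[0]=0,low[1]=0,low[2]=?,low[3]=?,low[4]=0); scc=(scc[0]=?,scc[1]=?,scc[2]=?,scc[3]=?,scc[4]=?)
step 3: low=(low[0]=0,low[1]=0,low[2]=?,low[3]=?,low[4]=0); scc=(scc[0]=0,scc[1]=0,scc[2]=?,scc[3]=?,scc[4]=0)
step 4: low=(low[0]=0,low[1]=0,low[2]=3,low[3]=?,low[4]=0); scc=(scc[0]=0,scc[1]=0,scc[2]=1,scc[3]=?,scc[4]=0)
step 5: low=(low[0]=0,low[1]=0,low[2]=3,low[3]=4,low[4]=0); scc=(scc[0]=0,scc[1]=0,scc[2]=1,scc[3]=2,scc[4]=0)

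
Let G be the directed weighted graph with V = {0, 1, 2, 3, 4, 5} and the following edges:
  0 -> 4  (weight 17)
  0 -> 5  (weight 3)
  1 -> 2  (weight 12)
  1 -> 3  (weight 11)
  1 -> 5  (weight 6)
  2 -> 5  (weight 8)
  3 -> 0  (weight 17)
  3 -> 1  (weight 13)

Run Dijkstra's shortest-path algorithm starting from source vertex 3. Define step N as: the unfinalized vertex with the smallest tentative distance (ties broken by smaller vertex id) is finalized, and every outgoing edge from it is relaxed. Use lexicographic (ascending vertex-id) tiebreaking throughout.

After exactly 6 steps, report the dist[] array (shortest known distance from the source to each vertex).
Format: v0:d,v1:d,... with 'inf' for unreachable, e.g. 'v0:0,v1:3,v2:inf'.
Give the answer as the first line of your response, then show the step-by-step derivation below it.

v0:17,v1:13,v2:25,v3:0,v4:34,v5:19

step 1: dist = v0:17,v1:13,v2:inf,v3:0,v4:inf,v5:inf
step 2: dist = v0:17,v1:13,v2:25,v3:0,v4:inf,v5:19
step 3: dist = v0:17,v1:13,v2:25,v3:0,v4:34,v5:19
step 4: dist = v0:17,v1:13,v2:25,v3:0,v4:34,v5:19
step 5: dist = v0:17,v1:13,v2:25,v3:0,v4:34,v5:19
step 6: dist = v0:17,v1:13,v2:25,v3:0,v4:34,v5:19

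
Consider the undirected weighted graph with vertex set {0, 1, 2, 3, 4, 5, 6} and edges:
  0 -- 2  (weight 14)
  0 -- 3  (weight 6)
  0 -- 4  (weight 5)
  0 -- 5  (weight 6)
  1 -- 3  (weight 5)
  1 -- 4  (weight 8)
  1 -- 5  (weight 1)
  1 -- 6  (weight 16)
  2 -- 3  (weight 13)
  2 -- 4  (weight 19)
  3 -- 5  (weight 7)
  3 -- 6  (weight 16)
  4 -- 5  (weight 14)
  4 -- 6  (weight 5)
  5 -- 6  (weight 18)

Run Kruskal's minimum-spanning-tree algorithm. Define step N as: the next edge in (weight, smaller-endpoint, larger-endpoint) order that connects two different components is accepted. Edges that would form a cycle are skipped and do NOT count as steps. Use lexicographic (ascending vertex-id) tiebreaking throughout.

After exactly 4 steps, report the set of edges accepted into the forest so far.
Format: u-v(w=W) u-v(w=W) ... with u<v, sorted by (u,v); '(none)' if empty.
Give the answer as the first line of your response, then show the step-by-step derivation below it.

0-4(w=5) 1-3(w=5) 1-5(w=1) 4-6(w=5)

step 1: add edge 1-5 (w=1); MST = {1-5(w=1)}
step 2: add edge 0-4 (w=5); MST = {0-4(w=5) 1-5(w=1)}
step 3: add edge 1-3 (w=5); MST = {0-4(w=5) 1-3(w=5) 1-5(w=1)}
step 4: add edge 4-6 (w=5); MST = {0-4(w=5) 1-3(w=5) 1-5(w=1) 4-6(w=5)}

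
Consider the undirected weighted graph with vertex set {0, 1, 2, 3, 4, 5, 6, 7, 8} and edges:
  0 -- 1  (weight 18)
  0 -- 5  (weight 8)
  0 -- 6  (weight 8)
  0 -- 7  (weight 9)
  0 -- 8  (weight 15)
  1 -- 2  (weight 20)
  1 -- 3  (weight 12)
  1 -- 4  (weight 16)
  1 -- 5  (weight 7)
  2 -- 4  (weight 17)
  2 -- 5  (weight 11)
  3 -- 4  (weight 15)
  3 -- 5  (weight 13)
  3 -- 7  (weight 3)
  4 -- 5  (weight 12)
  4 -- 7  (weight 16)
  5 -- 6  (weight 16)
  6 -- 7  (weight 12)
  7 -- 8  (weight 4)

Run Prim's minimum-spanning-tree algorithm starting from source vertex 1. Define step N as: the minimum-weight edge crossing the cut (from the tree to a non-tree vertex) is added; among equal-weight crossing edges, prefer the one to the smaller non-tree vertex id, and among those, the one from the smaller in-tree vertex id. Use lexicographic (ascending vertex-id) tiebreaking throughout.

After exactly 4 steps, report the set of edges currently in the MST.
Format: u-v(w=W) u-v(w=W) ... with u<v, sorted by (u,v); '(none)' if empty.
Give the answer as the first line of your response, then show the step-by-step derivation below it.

0-5(w=8) 0-6(w=8) 0-7(w=9) 1-5(w=7)

step 1: add edge 1-5 (w=7); MST = {1-5(w=7)}
step 2: add edge 0-5 (w=8); MST = {0-5(w=8) 1-5(w=7)}
step 3: add edge 0-6 (w=8); MST = {0-5(w=8) 0-6(w=8) 1-5(w=7)}
step 4: add edge 0-7 (w=9); MST = {0-5(w=8) 0-6(w=8) 0-7(w=9) 1-5(w=7)}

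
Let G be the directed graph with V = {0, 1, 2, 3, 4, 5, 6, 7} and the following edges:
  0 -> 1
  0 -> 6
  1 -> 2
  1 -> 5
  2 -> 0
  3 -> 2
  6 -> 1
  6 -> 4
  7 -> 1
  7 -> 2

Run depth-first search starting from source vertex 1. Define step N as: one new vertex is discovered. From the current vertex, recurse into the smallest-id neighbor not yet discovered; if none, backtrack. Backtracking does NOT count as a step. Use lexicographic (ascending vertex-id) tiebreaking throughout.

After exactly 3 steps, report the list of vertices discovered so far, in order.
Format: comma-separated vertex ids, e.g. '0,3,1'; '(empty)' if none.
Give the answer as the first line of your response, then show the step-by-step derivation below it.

1,2,0

step 1: discover 1; path=1; order=1
step 2: discover 2; path=1>2; order=1,2
step 3: discover 0; path=1>2>0; order=1,2,0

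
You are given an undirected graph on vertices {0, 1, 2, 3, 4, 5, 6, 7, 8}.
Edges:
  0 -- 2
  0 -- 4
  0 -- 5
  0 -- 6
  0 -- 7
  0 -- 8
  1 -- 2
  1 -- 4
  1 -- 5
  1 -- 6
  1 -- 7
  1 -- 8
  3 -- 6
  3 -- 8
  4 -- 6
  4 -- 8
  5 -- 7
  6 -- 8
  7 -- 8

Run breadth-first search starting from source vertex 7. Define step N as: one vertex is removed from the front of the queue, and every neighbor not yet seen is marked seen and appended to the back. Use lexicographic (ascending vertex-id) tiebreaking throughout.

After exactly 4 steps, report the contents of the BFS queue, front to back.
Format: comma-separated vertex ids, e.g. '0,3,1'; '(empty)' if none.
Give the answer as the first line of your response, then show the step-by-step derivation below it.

8,2,4,6

step 1: dequeue 7; queue=[0,1,5,8]; order=7
step 2: dequeue 0; queue=[1,5,8,2,4,6]; order=7,0
step 3: dequeue 1; queue=[5,8,2,4,6]; order=7,0,1
step 4: dequeue 5; queue=[8,2,4,6]; order=7,0,1,5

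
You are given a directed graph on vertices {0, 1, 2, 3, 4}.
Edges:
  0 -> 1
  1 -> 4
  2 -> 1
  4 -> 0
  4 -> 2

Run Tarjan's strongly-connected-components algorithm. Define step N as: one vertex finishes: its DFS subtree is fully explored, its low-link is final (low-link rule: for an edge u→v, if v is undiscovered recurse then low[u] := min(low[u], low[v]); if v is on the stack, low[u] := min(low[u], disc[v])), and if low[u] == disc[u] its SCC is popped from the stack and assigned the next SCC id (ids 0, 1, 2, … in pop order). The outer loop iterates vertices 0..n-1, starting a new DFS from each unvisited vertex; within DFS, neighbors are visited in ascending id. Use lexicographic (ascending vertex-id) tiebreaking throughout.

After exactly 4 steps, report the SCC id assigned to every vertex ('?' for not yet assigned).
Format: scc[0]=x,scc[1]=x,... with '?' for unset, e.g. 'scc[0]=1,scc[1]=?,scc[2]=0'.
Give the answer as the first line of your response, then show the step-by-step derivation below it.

scc[0]=0,scc[1]=0,scc[2]=0,scc[3]=?,scc[4]=0

step 1: low=(low[0]=0,low[1]=1,low[2]=1,low[3]=?,low[4]=0); scc=(scc[0]=?,scc[1]=?,scc[2]=?,scc[3]=?,scc[4]=?)
step 2: low=(low[0]=0,low[1]=1,low[2]=1,low[3]=?,low[4]=0); scc=(scc[0]=?,scc[1]=?,scc[2]=?,scc[3]=?,scc[4]=?)
step 3: low=(low[0]=0,low[1]=0,low[2]=1,low[3]=?,low[4]=0); scc=(scc[0]=?,scc[1]=?,scc[2]=?,scc[3]=?,scc[4]=?)
step 4: low=(low[0]=0,low[1]=0,low[2]=1,low[3]=?,low[4]=0); scc=(scc[0]=0,scc[1]=0,scc[2]=0,scc[3]=?,scc[4]=0)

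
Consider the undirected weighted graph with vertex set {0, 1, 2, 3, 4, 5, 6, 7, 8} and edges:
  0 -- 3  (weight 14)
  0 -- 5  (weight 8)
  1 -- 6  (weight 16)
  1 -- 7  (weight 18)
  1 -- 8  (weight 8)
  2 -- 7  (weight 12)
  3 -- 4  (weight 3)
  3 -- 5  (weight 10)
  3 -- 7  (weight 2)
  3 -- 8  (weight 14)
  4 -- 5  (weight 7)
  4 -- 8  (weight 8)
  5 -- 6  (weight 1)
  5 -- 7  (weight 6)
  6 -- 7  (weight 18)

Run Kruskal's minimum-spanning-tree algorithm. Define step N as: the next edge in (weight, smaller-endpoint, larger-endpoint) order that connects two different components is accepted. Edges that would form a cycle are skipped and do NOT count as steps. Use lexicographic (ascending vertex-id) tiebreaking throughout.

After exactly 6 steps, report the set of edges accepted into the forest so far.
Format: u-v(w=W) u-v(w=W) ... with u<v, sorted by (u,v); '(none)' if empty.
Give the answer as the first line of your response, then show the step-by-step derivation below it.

0-5(w=8) 1-8(w=8) 3-4(w=3) 3-7(w=2) 5-6(w=1) 5-7(w=6)

step 1: add edge 5-6 (w=1); MST = {5-6(w=1)}
step 2: add edge 3-7 (w=2); MST = {3-7(w=2) 5-6(w=1)}
step 3: add edge 3-4 (w=3); MST = {3-4(w=3) 3-7(w=2) 5-6(w=1)}
step 4: add edge 5-7 (w=6); MST = {3-4(w=3) 3-7(w=2) 5-6(w=1) 5-7(w=6)}
step 5: add edge 0-5 (w=8); MST = {0-5(w=8) 3-4(w=3) 3-7(w=2) 5-6(w=1) 5-7(w=6)}
step 6: add edge 1-8 (w=8); MST = {0-5(w=8) 1-8(w=8) 3-4(w=3) 3-7(w=2) 5-6(w=1) 5-7(w=6)}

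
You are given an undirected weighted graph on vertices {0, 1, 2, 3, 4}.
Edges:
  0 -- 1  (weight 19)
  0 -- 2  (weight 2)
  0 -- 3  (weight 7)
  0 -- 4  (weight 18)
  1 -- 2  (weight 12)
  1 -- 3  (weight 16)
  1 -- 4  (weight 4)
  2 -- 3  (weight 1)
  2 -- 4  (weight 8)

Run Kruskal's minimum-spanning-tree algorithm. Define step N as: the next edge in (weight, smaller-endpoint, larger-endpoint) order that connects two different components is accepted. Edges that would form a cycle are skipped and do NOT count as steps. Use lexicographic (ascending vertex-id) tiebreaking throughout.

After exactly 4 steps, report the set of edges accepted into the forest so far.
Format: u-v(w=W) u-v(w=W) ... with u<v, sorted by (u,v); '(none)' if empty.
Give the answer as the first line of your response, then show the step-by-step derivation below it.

0-2(w=2) 1-4(w=4) 2-3(w=1) 2-4(w=8)

step 1: add edge 2-3 (w=1); MST = {2-3(w=1)}
step 2: add edge 0-2 (w=2); MST = {0-2(w=2) 2-3(w=1)}
step 3: add edge 1-4 (w=4); MST = {0-2(w=2) 1-4(w=4) 2-3(w=1)}
step 4: add edge 2-4 (w=8); MST = {0-2(w=2) 1-4(w=4) 2-3(w=1) 2-4(w=8)}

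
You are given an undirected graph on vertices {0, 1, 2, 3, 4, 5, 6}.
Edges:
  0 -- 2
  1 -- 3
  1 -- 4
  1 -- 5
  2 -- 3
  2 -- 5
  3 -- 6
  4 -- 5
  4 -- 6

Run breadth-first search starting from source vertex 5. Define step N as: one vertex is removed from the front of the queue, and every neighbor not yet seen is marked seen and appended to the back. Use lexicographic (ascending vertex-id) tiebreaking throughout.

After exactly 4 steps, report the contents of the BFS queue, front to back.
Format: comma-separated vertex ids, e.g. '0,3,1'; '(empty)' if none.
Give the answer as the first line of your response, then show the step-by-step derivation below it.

3,0,6

step 1: dequeue 5; queue=[1,2,4]; order=5
step 2: dequeue 1; queue=[2,4,3]; order=5,1
step 3: dequeue 2; queue=[4,3,0]; order=5,1,2
step 4: dequeue 4; queue=[3,0,6]; order=5,1,2,4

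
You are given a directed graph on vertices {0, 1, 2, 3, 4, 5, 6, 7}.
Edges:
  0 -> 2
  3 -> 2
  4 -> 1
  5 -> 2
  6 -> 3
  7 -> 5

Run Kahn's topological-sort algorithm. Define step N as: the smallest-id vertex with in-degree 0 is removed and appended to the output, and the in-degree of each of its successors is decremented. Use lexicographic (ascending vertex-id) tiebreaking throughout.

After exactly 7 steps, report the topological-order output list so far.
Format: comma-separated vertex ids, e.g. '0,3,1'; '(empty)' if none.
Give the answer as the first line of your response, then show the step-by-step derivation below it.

0,4,1,6,3,7,5

step 1: output 0; order=[0]; indeg=(0,1,2,1,0,1,0,0)
step 2: output 4; order=[0,4]; indeg=(0,0,2,1,0,1,0,0)
step 3: output 1; order=[0,4,1]; indeg=(0,0,2,1,0,1,0,0)
step 4: output 6; order=[0,4,1,6]; indeg=(0,0,2,0,0,1,0,0)
step 5: output 3; order=[0,4,1,6,3]; indeg=(0,0,1,0,0,1,0,0)
step 6: output 7; order=[0,4,1,6,3,7]; indeg=(0,0,1,0,0,0,0,0)
step 7: output 5; order=[0,4,1,6,3,7,5]; indeg=(0,0,0,0,0,0,0,0)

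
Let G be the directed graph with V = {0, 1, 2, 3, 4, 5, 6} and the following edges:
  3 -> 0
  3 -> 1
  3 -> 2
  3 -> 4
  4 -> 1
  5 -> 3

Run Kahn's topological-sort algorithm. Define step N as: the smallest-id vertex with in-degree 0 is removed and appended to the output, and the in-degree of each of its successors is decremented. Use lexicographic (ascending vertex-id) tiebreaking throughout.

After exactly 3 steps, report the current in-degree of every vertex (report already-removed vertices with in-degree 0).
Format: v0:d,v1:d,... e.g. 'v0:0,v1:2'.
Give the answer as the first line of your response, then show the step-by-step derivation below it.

v0:0,v1:1,v2:0,v3:0,v4:0,v5:0,v6:0

step 1: output 5; order=[5]; indeg=(1,2,1,0,1,0,0)
step 2: output 3; order=[5,3]; indeg=(0,1,0,0,0,0,0)
step 3: output 0; order=[5,3,0]; indeg=(0,1,0,0,0,0,0)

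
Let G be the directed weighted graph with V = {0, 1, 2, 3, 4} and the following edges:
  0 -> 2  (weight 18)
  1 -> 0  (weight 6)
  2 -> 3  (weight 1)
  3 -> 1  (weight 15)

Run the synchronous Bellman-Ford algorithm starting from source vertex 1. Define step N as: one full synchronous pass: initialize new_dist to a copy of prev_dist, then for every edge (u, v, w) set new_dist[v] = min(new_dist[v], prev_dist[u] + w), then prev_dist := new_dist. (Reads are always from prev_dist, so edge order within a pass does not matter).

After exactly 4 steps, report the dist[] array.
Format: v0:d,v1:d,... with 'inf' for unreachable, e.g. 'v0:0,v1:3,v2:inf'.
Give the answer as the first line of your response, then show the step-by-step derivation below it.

v0:6,v1:0,v2:24,v3:25,v4:inf

step 1: dist = v0:6,v1:0,v2:inf,v3:inf,v4:inf
step 2: dist = v0:6,v1:0,v2:24,v3:inf,v4:inf
step 3: dist = v0:6,v1:0,v2:24,v3:25,v4:inf
step 4: dist = v0:6,v1:0,v2:24,v3:25,v4:inf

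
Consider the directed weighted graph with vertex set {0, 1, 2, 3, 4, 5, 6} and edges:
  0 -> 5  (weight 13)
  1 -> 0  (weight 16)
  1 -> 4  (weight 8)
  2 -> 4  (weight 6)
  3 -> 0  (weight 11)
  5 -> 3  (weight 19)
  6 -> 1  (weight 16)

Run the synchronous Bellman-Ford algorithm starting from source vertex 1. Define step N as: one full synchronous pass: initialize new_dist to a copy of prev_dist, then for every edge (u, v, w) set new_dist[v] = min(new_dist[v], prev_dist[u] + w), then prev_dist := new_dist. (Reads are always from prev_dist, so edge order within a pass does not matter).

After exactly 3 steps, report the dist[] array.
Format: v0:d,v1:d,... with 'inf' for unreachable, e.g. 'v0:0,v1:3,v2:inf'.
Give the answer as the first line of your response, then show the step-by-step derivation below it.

v0:16,v1:0,v2:inf,v3:48,v4:8,v5:29,v6:inf

step 1: dist = v0:16,v1:0,v2:inf,v3:inf,v4:8,v5:inf,v6:inf
step 2: dist = v0:16,v1:0,v2:inf,v3:inf,v4:8,v5:29,v6:inf
step 3: dist = v0:16,v1:0,v2:inf,v3:48,v4:8,v5:29,v6:inf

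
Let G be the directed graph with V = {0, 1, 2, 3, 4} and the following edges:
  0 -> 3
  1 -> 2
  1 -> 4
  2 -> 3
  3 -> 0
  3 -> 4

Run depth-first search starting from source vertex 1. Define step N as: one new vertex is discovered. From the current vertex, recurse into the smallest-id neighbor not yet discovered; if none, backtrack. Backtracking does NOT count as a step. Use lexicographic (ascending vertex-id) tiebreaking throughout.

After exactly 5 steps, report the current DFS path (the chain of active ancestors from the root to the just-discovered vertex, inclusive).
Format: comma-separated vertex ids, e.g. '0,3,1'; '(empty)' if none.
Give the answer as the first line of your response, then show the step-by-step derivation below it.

1,2,3,4

step 1: discover 1; path=1; order=1
step 2: discover 2; path=1>2; order=1,2
step 3: discover 3; path=1>2>3; order=1,2,3
step 4: discover 0; path=1>2>3>0; order=1,2,3,0
step 5: discover 4; path=1>2>3>4; order=1,2,3,0,4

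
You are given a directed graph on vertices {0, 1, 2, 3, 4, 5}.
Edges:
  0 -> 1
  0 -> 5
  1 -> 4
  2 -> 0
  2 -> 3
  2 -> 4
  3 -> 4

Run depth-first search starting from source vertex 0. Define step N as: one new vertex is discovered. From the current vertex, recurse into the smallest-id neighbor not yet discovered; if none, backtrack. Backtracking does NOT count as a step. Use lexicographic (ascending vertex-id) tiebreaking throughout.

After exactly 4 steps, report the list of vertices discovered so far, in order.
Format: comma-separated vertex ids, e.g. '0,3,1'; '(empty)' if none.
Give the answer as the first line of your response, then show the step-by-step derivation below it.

0,1,4,5

step 1: discover 0; path=0; order=0
step 2: discover 1; path=0>1; order=0,1
step 3: discover 4; path=0>1>4; order=0,1,4
step 4: discover 5; path=0>5; order=0,1,4,5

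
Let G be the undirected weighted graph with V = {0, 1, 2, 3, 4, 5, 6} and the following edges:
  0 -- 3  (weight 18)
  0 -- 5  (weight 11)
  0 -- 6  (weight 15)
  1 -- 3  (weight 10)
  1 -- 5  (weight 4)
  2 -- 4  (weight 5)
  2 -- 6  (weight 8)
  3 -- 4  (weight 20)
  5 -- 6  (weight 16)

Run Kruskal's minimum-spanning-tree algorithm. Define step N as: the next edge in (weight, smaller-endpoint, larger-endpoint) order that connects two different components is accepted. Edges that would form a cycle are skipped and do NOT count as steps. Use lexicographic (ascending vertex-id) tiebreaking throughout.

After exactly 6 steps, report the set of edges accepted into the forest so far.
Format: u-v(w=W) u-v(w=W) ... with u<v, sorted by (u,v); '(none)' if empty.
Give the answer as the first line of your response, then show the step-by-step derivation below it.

0-5(w=11) 0-6(w=15) 1-3(w=10) 1-5(w=4) 2-4(w=5) 2-6(w=8)

step 1: add edge 1-5 (w=4); MST = {1-5(w=4)}
step 2: add edge 2-4 (w=5); MST = {1-5(w=4) 2-4(w=5)}
step 3: add edge 2-6 (w=8); MST = {1-5(w=4) 2-4(w=5) 2-6(w=8)}
step 4: add edge 1-3 (w=10); MST = {1-3(w=10) 1-5(w=4) 2-4(w=5) 2-6(w=8)}
step 5: add edge 0-5 (w=11); MST = {0-5(w=11) 1-3(w=10) 1-5(w=4) 2-4(w=5) 2-6(w=8)}
step 6: add edge 0-6 (w=15); MST = {0-5(w=11) 0-6(w=15) 1-3(w=10) 1-5(w=4) 2-4(w=5) 2-6(w=8)}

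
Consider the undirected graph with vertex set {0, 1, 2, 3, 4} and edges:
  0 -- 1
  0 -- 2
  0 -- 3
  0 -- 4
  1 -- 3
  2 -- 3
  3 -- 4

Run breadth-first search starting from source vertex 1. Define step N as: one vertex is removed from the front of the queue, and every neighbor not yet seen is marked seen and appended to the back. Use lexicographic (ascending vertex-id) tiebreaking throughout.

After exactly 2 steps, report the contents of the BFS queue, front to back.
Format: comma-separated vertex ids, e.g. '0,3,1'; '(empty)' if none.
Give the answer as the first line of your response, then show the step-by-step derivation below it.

3,2,4

step 1: dequeue 1; queue=[0,3]; order=1
step 2: dequeue 0; queue=[3,2,4]; order=1,0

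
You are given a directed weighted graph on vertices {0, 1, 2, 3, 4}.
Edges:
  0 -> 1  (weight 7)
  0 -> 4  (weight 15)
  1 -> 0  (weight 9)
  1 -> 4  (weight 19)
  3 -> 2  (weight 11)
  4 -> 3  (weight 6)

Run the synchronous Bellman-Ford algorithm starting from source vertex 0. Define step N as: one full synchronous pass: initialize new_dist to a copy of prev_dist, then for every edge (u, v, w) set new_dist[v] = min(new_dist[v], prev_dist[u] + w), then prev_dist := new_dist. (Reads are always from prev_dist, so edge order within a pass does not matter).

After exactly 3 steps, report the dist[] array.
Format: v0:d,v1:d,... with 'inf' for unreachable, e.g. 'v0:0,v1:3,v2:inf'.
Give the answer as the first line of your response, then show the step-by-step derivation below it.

v0:0,v1:7,v2:32,v3:21,v4:15

step 1: dist = v0:0,v1:7,v2:inf,v3:inf,v4:15
step 2: dist = v0:0,v1:7,v2:inf,v3:21,v4:15
step 3: dist = v0:0,v1:7,v2:32,v3:21,v4:15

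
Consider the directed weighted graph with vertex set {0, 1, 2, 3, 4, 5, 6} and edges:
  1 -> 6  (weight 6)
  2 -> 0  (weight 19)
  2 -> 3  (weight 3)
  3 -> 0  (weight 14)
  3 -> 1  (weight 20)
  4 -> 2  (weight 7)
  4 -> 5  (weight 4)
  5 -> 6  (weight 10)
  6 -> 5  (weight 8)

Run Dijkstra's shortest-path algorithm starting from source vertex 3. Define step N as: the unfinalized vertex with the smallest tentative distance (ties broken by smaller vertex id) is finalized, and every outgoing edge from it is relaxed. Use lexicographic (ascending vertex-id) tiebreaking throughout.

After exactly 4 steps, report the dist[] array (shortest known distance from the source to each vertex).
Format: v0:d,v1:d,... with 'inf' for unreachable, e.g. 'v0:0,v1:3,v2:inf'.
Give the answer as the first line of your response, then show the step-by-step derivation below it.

v0:14,v1:20,v2:inf,v3:0,v4:inf,v5:34,v6:26

step 1: dist = v0:14,v1:20,v2:inf,v3:0,v4:inf,v5:inf,v6:inf
step 2: dist = v0:14,v1:20,v2:inf,v3:0,v4:inf,v5:inf,v6:inf
step 3: dist = v0:14,v1:20,v2:inf,v3:0,v4:inf,v5:inf,v6:26
step 4: dist = v0:14,v1:20,v2:inf,v3:0,v4:inf,v5:34,v6:26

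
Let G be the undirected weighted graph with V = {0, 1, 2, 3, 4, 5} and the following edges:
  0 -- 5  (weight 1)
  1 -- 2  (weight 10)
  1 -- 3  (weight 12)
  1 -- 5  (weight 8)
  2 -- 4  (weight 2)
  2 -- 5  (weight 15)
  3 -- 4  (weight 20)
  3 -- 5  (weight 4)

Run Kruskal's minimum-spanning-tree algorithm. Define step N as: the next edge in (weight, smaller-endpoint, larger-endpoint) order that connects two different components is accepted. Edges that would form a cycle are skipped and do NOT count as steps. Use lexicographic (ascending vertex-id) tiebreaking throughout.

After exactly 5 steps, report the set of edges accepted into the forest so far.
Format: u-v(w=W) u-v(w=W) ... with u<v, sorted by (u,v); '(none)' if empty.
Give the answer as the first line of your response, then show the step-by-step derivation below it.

0-5(w=1) 1-2(w=10) 1-5(w=8) 2-4(w=2) 3-5(w=4)

step 1: add edge 0-5 (w=1); MST = {0-5(w=1)}
step 2: add edge 2-4 (w=2); MST = {0-5(w=1) 2-4(w=2)}
step 3: add edge 3-5 (w=4); MST = {0-5(w=1) 2-4(w=2) 3-5(w=4)}
step 4: add edge 1-5 (w=8); MST = {0-5(w=1) 1-5(w=8) 2-4(w=2) 3-5(w=4)}
step 5: add edge 1-2 (w=10); MST = {0-5(w=1) 1-2(w=10) 1-5(w=8) 2-4(w=2) 3-5(w=4)}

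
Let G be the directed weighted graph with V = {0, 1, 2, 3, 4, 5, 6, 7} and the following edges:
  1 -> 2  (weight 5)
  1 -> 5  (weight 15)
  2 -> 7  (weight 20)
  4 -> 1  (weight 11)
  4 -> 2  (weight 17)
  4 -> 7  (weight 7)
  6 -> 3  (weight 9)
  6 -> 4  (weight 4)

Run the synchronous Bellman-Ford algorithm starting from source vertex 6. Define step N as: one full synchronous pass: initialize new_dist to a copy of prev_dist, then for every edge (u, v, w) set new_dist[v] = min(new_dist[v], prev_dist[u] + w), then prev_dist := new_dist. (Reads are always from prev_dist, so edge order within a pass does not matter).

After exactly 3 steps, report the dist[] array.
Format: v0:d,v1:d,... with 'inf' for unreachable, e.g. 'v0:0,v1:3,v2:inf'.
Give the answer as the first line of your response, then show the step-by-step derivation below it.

v0:inf,v1:15,v2:20,v3:9,v4:4,v5:30,v6:0,v7:11

step 1: dist = v0:inf,v1:inf,v2:inf,v3:9,v4:4,v5:inf,v6:0,v7:inf
step 2: dist = v0:inf,v1:15,v2:21,v3:9,v4:4,v5:inf,v6:0,v7:11
step 3: dist = v0:inf,v1:15,v2:20,v3:9,v4:4,v5:30,v6:0,v7:11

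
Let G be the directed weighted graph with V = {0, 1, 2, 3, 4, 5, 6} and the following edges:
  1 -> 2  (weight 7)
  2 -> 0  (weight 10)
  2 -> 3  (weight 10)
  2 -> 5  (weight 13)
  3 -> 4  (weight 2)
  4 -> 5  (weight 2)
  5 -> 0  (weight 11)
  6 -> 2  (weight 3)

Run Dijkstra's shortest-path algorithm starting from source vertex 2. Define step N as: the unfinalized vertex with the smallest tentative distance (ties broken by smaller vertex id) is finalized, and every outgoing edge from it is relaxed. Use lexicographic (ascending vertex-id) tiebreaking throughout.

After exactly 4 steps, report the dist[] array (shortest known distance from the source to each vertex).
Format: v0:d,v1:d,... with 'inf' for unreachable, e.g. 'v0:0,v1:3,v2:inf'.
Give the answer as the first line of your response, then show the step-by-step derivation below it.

v0:10,v1:inf,v2:0,v3:10,v4:12,v5:13,v6:inf

step 1: dist = v0:10,v1:inf,v2:0,v3:10,v4:inf,v5:13,v6:inf
step 2: dist = v0:10,v1:inf,v2:0,v3:10,v4:inf,v5:13,v6:inf
step 3: dist = v0:10,v1:inf,v2:0,v3:10,v4:12,v5:13,v6:inf
step 4: dist = v0:10,v1:inf,v2:0,v3:10,v4:12,v5:13,v6:inf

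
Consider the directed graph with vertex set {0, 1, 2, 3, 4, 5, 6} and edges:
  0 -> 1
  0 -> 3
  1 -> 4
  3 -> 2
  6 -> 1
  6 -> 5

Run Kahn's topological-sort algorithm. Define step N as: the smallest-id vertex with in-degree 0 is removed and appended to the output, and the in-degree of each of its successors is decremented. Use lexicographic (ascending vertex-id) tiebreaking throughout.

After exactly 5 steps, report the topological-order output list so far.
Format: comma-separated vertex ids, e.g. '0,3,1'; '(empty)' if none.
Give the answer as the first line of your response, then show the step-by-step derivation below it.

0,3,2,6,1

step 1: output 0; order=[0]; indeg=(0,1,1,0,1,1,0)
step 2: output 3; order=[0,3]; indeg=(0,1,0,0,1,1,0)
step 3: output 2; order=[0,3,2]; indeg=(0,1,0,0,1,1,0)
step 4: output 6; order=[0,3,2,6]; indeg=(0,0,0,0,1,0,0)
step 5: output 1; order=[0,3,2,6,1]; indeg=(0,0,0,0,0,0,0)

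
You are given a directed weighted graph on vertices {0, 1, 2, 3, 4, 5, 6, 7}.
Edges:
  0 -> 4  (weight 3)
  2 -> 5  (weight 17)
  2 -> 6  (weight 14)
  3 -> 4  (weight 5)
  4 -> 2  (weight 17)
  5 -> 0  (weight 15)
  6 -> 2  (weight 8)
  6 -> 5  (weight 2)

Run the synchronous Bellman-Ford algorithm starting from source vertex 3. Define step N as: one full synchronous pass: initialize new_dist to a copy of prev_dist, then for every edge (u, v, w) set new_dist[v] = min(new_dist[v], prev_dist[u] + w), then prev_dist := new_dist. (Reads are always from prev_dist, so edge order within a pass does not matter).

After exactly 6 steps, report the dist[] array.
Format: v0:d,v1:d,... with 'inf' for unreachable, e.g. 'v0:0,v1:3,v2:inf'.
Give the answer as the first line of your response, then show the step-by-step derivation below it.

v0:53,v1:inf,v2:22,v3:0,v4:5,v5:38,v6:36,v7:inf

step 1: dist = v0:inf,v1:inf,v2:inf,v3:0,v4:5,v5:inf,v6:inf,v7:inf
step 2: dist = v0:inf,v1:inf,v2:22,v3:0,v4:5,v5:inf,v6:inf,v7:inf
step 3: dist = v0:inf,v1:inf,v2:22,v3:0,v4:5,v5:39,v6:36,v7:inf
step 4: dist = v0:54,v1:inf,v2:22,v3:0,v4:5,v5:38,v6:36,v7:inf
step 5: dist = v0:53,v1:inf,v2:22,v3:0,v4:5,v5:38,v6:36,v7:inf
step 6: dist = v0:53,v1:inf,v2:22,v3:0,v4:5,v5:38,v6:36,v7:inf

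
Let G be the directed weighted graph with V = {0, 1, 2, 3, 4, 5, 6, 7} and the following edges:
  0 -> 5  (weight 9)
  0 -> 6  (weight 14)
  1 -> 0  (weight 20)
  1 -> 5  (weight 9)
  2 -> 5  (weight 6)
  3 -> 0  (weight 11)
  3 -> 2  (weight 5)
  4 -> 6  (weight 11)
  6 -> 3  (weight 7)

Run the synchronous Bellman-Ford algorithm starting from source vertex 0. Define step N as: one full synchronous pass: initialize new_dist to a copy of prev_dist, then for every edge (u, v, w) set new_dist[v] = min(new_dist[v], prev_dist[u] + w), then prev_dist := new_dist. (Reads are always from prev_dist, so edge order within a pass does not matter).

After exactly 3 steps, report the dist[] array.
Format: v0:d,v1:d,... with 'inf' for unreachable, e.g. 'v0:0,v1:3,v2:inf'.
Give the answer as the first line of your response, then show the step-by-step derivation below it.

v0:0,v1:inf,v2:26,v3:21,v4:inf,v5:9,v6:14,v7:inf

step 1: dist = v0:0,v1:inf,v2:inf,v3:inf,v4:inf,v5:9,v6:14,v7:inf
step 2: dist = v0:0,v1:inf,v2:inf,v3:21,v4:inf,v5:9,v6:14,v7:inf
step 3: dist = v0:0,v1:inf,v2:26,v3:21,v4:inf,v5:9,v6:14,v7:inf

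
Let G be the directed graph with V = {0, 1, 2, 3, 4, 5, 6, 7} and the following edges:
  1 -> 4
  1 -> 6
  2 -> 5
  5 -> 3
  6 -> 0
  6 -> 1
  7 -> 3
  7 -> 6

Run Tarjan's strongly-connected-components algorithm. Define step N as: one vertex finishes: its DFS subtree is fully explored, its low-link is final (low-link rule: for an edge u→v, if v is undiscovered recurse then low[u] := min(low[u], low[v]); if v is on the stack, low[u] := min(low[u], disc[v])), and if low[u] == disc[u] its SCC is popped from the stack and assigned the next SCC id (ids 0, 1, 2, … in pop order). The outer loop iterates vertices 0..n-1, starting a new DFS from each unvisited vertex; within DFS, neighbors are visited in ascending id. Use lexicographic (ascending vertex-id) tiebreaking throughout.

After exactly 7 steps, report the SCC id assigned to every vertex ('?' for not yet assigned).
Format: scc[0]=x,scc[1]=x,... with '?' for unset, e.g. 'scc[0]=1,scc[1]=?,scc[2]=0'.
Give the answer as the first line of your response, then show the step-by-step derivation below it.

scc[0]=0,scc[1]=2,scc[2]=5,scc[3]=3,scc[4]=1,scc[5]=4,scc[6]=2,scc[7]=?

step 1: low=(low[0]=0,low[1]=?,low[2]=?,low[3]=?,low[4]=?,low[5]=?,low[6]=?,low[7]=?); scc=(scc[0]=0,scc[1]=?,scc[2]=?,scc[3]=?,scc[4]=?,scc[5]=?,scc[6]=?,scc[7]=?)
step 2: low=(low[0]=0,low[1]=1,low[2]=?,low[3]=?,low[4]=2,low[5]=?,low[6]=?,low[7]=?); scc=(scc[0]=0,scc[1]=?,scc[2]=?,scc[3]=?,scc[4]=1,scc[5]=?,scc[6]=?,scc[7]=?)
step 3: low=(low[0]=0,low[1]=1,low[2]=?,low[3]=?,low[4]=2,low[5]=?,low[6]=1,low[7]=?); scc=(scc[0]=0,scc[1]=?,scc[2]=?,scc[3]=?,scc[4]=1,scc[5]=?,scc[6]=?,scc[7]=?)
step 4: low=(low[0]=0,low[1]=1,low[2]=?,low[3]=?,low[4]=2,low[5]=?,low[6]=1,low[7]=?); scc=(scc[0]=0,scc[1]=2,scc[2]=?,scc[3]=?,scc[4]=1,scc[5]=?,scc[6]=2,scc[7]=?)
step 5: low=(low[0]=0,low[1]=1,low[2]=4,low[3]=6,low[4]=2,low[5]=5,low[6]=1,low[7]=?); scc=(scc[0]=0,scc[1]=2,scc[2]=?,scc[3]=3,scc[4]=1,scc[5]=?,scc[6]=2,scc[7]=?)
step 6: low=(low[0]=0,low[1]=1,low[2]=4,low[3]=6,low[4]=2,low[5]=5,low[6]=1,low[7]=?); scc=(scc[0]=0,scc[1]=2,scc[2]=?,scc[3]=3,scc[4]=1,scc[5]=4,scc[6]=2,scc[7]=?)
step 7: low=(low[0]=0,low[1]=1,low[2]=4,low[3]=6,low[4]=2,low[5]=5,low[6]=1,low[7]=?); scc=(scc[0]=0,scc[1]=2,scc[2]=5,scc[3]=3,scc[4]=1,scc[5]=4,scc[6]=2,scc[7]=?)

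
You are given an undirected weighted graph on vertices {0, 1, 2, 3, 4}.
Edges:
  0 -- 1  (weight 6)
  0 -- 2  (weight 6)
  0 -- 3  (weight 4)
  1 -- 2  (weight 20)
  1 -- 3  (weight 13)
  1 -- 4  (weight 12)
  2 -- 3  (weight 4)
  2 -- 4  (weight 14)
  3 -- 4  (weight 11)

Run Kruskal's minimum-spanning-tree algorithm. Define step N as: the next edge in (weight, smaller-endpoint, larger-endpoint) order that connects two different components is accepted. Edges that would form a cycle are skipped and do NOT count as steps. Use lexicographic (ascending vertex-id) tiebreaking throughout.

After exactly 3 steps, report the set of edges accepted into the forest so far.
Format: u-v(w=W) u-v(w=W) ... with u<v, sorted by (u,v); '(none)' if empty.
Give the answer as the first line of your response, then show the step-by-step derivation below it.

0-1(w=6) 0-3(w=4) 2-3(w=4)

step 1: add edge 0-3 (w=4); MST = {0-3(w=4)}
step 2: add edge 2-3 (w=4); MST = {0-3(w=4) 2-3(w=4)}
step 3: add edge 0-1 (w=6); MST = {0-1(w=6) 0-3(w=4) 2-3(w=4)}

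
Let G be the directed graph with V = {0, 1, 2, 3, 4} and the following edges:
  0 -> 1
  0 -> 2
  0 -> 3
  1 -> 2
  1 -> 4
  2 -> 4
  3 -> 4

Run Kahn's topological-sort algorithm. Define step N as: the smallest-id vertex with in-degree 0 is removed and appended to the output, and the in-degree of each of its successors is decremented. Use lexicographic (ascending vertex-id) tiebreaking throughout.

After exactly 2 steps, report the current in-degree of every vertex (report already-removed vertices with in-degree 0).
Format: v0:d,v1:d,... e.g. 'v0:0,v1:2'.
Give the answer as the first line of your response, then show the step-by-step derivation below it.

v0:0,v1:0,v2:0,v3:0,v4:2

step 1: output 0; order=[0]; indeg=(0,0,1,0,3)
step 2: output 1; order=[0,1]; indeg=(0,0,0,0,2)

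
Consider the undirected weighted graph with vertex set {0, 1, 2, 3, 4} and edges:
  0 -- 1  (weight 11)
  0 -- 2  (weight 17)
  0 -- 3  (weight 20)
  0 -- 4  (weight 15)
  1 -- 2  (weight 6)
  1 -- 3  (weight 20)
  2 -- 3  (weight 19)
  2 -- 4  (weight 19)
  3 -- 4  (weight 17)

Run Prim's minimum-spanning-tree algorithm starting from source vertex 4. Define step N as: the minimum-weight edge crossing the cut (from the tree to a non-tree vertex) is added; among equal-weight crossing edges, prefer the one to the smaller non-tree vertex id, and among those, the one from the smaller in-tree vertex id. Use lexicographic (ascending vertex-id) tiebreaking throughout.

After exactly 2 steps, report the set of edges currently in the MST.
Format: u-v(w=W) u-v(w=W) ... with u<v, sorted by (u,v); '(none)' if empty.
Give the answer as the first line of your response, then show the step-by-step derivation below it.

0-1(w=11) 0-4(w=15)

step 1: add edge 0-4 (w=15); MST = {0-4(w=15)}
step 2: add edge 0-1 (w=11); MST = {0-1(w=11) 0-4(w=15)}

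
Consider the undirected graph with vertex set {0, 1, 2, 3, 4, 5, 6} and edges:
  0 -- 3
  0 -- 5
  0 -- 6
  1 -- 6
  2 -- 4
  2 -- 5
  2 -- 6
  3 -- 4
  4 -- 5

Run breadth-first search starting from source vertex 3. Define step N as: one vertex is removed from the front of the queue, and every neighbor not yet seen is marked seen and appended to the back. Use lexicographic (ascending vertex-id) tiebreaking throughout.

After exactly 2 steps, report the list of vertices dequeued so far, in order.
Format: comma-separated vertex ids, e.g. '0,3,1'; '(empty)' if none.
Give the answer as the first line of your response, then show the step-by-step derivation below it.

3,0

step 1: dequeue 3; queue=[0,4]; order=3
step 2: dequeue 0; queue=[4,5,6]; order=3,0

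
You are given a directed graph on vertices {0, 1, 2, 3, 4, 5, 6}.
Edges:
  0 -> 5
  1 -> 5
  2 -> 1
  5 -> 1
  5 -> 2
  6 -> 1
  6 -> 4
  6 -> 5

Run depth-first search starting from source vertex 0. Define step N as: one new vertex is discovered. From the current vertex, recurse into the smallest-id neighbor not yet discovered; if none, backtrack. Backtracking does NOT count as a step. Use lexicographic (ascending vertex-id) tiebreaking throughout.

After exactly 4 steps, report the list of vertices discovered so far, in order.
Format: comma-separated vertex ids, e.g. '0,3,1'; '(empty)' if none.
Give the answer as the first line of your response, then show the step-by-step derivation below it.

0,5,1,2

step 1: discover 0; path=0; order=0
step 2: discover 5; path=0>5; order=0,5
step 3: discover 1; path=0>5>1; order=0,5,1
step 4: discover 2; path=0>5>2; order=0,5,1,2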